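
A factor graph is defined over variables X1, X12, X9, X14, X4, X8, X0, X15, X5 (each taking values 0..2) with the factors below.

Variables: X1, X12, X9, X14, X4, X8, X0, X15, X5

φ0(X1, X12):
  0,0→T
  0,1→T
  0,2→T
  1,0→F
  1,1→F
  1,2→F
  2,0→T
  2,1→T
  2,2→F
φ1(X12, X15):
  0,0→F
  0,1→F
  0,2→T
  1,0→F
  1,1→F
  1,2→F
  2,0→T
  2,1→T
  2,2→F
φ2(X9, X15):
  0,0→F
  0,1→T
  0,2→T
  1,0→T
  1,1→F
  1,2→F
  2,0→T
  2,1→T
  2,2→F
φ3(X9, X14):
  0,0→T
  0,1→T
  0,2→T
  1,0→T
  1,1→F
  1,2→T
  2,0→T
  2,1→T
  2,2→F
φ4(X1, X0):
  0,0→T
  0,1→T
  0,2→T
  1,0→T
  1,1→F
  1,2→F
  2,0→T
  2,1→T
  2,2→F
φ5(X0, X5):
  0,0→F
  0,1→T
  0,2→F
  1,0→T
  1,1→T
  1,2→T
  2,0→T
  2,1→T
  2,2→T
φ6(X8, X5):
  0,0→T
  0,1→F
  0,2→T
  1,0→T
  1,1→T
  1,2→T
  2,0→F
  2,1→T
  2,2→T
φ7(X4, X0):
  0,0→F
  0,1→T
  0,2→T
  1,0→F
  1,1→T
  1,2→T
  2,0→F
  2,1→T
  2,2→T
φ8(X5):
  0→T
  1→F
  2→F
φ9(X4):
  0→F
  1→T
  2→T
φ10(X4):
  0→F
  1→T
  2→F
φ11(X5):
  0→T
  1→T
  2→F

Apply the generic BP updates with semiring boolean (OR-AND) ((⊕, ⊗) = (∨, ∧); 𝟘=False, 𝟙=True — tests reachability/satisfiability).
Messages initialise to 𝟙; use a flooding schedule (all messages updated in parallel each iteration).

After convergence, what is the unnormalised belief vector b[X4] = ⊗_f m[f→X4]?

b[X4] = [F, T, F]

init: all messages = 𝟙 over 3 values
r1 m[φ0→X1] = [T, F, T]
r1 m[φ0→X12] = [T, T, T]
r1 m[φ1→X12] = [T, F, T]
r1 m[φ1→X15] = [T, T, T]
r1 m[φ2→X9] = [T, T, T]
r1 m[φ2→X15] = [T, T, T]
r1 m[φ3→X9] = [T, T, T]
r1 m[φ3→X14] = [T, T, T]
r1 m[φ4→X1] = [T, T, T]
r1 m[φ4→X0] = [T, T, T]
r1 m[φ5→X0] = [T, T, T]
r1 m[φ5→X5] = [T, T, T]
r1 m[φ6→X8] = [T, T, T]
r1 m[φ6→X5] = [T, T, T]
r1 m[φ7→X4] = [T, T, T]
r1 m[φ7→X0] = [F, T, T]
r1 m[φ8→X5] = [T, F, F]
r1 m[φ9→X4] = [F, T, T]
r1 m[φ10→X4] = [F, T, F]
r1 m[φ11→X5] = [T, T, F]
r1 m[X1→φ0] = [T, T, T]
r1 m[X1→φ4] = [T, T, T]
r1 m[X12→φ0] = [T, T, T]
r1 m[X12→φ1] = [T, T, T]
r1 m[X9→φ2] = [T, T, T]
r1 m[X9→φ3] = [T, T, T]
r1 m[X14→φ3] = [T, T, T]
r1 m[X4→φ7] = [T, T, T]
r1 m[X4→φ9] = [T, T, T]
r1 m[X4→φ10] = [T, T, T]
r1 m[X8→φ6] = [T, T, T]
r1 m[X0→φ4] = [T, T, T]
r1 m[X0→φ5] = [T, T, T]
r1 m[X0→φ7] = [T, T, T]
r1 m[X15→φ1] = [T, T, T]
r1 m[X15→φ2] = [T, T, T]
r1 m[X5→φ5] = [T, T, T]
r1 m[X5→φ6] = [T, T, T]
r1 m[X5→φ8] = [T, T, T]
r1 m[X5→φ11] = [T, T, T]
r2 m[φ0→X1] = [T, F, T]
r2 m[φ0→X12] = [T, T, T]
r2 m[φ1→X12] = [T, F, T]
r2 m[φ1→X15] = [T, T, T]
r2 m[φ2→X9] = [T, T, T]
r2 m[φ2→X15] = [T, T, T]
r2 m[φ3→X9] = [T, T, T]
r2 m[φ3→X14] = [T, T, T]
r2 m[φ4→X1] = [T, T, T]
r2 m[φ4→X0] = [T, T, T]
r2 m[φ5→X0] = [T, T, T]
r2 m[φ5→X5] = [T, T, T]
r2 m[φ6→X8] = [T, T, T]
r2 m[φ6→X5] = [T, T, T]
r2 m[φ7→X4] = [T, T, T]
r2 m[φ7→X0] = [F, T, T]
r2 m[φ8→X5] = [T, F, F]
r2 m[φ9→X4] = [F, T, T]
r2 m[φ10→X4] = [F, T, F]
r2 m[φ11→X5] = [T, T, F]
r2 m[X1→φ0] = [T, T, T]
r2 m[X1→φ4] = [T, F, T]
r2 m[X12→φ0] = [T, F, T]
r2 m[X12→φ1] = [T, T, T]
r2 m[X9→φ2] = [T, T, T]
r2 m[X9→φ3] = [T, T, T]
r2 m[X14→φ3] = [T, T, T]
r2 m[X4→φ7] = [F, T, F]
r2 m[X4→φ9] = [F, T, F]
r2 m[X4→φ10] = [F, T, T]
r2 m[X8→φ6] = [T, T, T]
r2 m[X0→φ4] = [F, T, T]
r2 m[X0→φ5] = [F, T, T]
r2 m[X0→φ7] = [T, T, T]
r2 m[X15→φ1] = [T, T, T]
r2 m[X15→φ2] = [T, T, T]
r2 m[X5→φ5] = [T, F, F]
r2 m[X5→φ6] = [T, F, F]
r2 m[X5→φ8] = [T, T, F]
r2 m[X5→φ11] = [T, F, F]
r3 m[φ0→X1] = [T, F, T]
r3 m[φ0→X12] = [T, T, T]
r3 m[φ1→X12] = [T, F, T]
r3 m[φ1→X15] = [T, T, T]
r3 m[φ2→X9] = [T, T, T]
r3 m[φ2→X15] = [T, T, T]
r3 m[φ3→X9] = [T, T, T]
r3 m[φ3→X14] = [T, T, T]
r3 m[φ4→X1] = [T, F, T]
r3 m[φ4→X0] = [T, T, T]
r3 m[φ5→X0] = [F, T, T]
r3 m[φ5→X5] = [T, T, T]
r3 m[φ6→X8] = [T, T, F]
r3 m[φ6→X5] = [T, T, T]
r3 m[φ7→X4] = [T, T, T]
r3 m[φ7→X0] = [F, T, T]
r3 m[φ8→X5] = [T, F, F]
r3 m[φ9→X4] = [F, T, T]
r3 m[φ10→X4] = [F, T, F]
r3 m[φ11→X5] = [T, T, F]
r3 m[X1→φ0] = [T, T, T]
r3 m[X1→φ4] = [T, F, T]
r3 m[X12→φ0] = [T, F, T]
r3 m[X12→φ1] = [T, T, T]
r3 m[X9→φ2] = [T, T, T]
r3 m[X9→φ3] = [T, T, T]
r3 m[X14→φ3] = [T, T, T]
r3 m[X4→φ7] = [F, T, F]
r3 m[X4→φ9] = [F, T, F]
r3 m[X4→φ10] = [F, T, T]
r3 m[X8→φ6] = [T, T, T]
r3 m[X0→φ4] = [F, T, T]
r3 m[X0→φ5] = [F, T, T]
r3 m[X0→φ7] = [T, T, T]
r3 m[X15→φ1] = [T, T, T]
r3 m[X15→φ2] = [T, T, T]
r3 m[X5→φ5] = [T, F, F]
r3 m[X5→φ6] = [T, F, F]
r3 m[X5→φ8] = [T, T, F]
r3 m[X5→φ11] = [T, F, F]
r4 m[φ0→X1] = [T, F, T]
r4 m[φ0→X12] = [T, T, T]
r4 m[φ1→X12] = [T, F, T]
r4 m[φ1→X15] = [T, T, T]
r4 m[φ2→X9] = [T, T, T]
r4 m[φ2→X15] = [T, T, T]
r4 m[φ3→X9] = [T, T, T]
r4 m[φ3→X14] = [T, T, T]
r4 m[φ4→X1] = [T, F, T]
r4 m[φ4→X0] = [T, T, T]
r4 m[φ5→X0] = [F, T, T]
r4 m[φ5→X5] = [T, T, T]
r4 m[φ6→X8] = [T, T, F]
r4 m[φ6→X5] = [T, T, T]
r4 m[φ7→X4] = [T, T, T]
r4 m[φ7→X0] = [F, T, T]
r4 m[φ8→X5] = [T, F, F]
r4 m[φ9→X4] = [F, T, T]
r4 m[φ10→X4] = [F, T, F]
r4 m[φ11→X5] = [T, T, F]
r4 m[X1→φ0] = [T, F, T]
r4 m[X1→φ4] = [T, F, T]
r4 m[X12→φ0] = [T, F, T]
r4 m[X12→φ1] = [T, T, T]
r4 m[X9→φ2] = [T, T, T]
r4 m[X9→φ3] = [T, T, T]
r4 m[X14→φ3] = [T, T, T]
r4 m[X4→φ7] = [F, T, F]
r4 m[X4→φ9] = [F, T, F]
r4 m[X4→φ10] = [F, T, T]
r4 m[X8→φ6] = [T, T, T]
r4 m[X0→φ4] = [F, T, T]
r4 m[X0→φ5] = [F, T, T]
r4 m[X0→φ7] = [F, T, T]
r4 m[X15→φ1] = [T, T, T]
r4 m[X15→φ2] = [T, T, T]
r4 m[X5→φ5] = [T, F, F]
r4 m[X5→φ6] = [T, F, F]
r4 m[X5→φ8] = [T, T, F]
r4 m[X5→φ11] = [T, F, F]
r5 m[φ0→X1] = [T, F, T]
r5 m[φ0→X12] = [T, T, T]
r5 m[φ1→X12] = [T, F, T]
r5 m[φ1→X15] = [T, T, T]
r5 m[φ2→X9] = [T, T, T]
r5 m[φ2→X15] = [T, T, T]
r5 m[φ3→X9] = [T, T, T]
r5 m[φ3→X14] = [T, T, T]
r5 m[φ4→X1] = [T, F, T]
r5 m[φ4→X0] = [T, T, T]
r5 m[φ5→X0] = [F, T, T]
r5 m[φ5→X5] = [T, T, T]
r5 m[φ6→X8] = [T, T, F]
r5 m[φ6→X5] = [T, T, T]
r5 m[φ7→X4] = [T, T, T]
r5 m[φ7→X0] = [F, T, T]
r5 m[φ8→X5] = [T, F, F]
r5 m[φ9→X4] = [F, T, T]
r5 m[φ10→X4] = [F, T, F]
r5 m[φ11→X5] = [T, T, F]
r5 m[X1→φ0] = [T, F, T]
r5 m[X1→φ4] = [T, F, T]
r5 m[X12→φ0] = [T, F, T]
r5 m[X12→φ1] = [T, T, T]
r5 m[X9→φ2] = [T, T, T]
r5 m[X9→φ3] = [T, T, T]
r5 m[X14→φ3] = [T, T, T]
r5 m[X4→φ7] = [F, T, F]
r5 m[X4→φ9] = [F, T, F]
r5 m[X4→φ10] = [F, T, T]
r5 m[X8→φ6] = [T, T, T]
r5 m[X0→φ4] = [F, T, T]
r5 m[X0→φ5] = [F, T, T]
r5 m[X0→φ7] = [F, T, T]
r5 m[X15→φ1] = [T, T, T]
r5 m[X15→φ2] = [T, T, T]
r5 m[X5→φ5] = [T, F, F]
r5 m[X5→φ6] = [T, F, F]
r5 m[X5→φ8] = [T, T, F]
r5 m[X5→φ11] = [T, F, F]
fixed point reached at round 5
b[X4] = ⊗ incoming = [F, T, F]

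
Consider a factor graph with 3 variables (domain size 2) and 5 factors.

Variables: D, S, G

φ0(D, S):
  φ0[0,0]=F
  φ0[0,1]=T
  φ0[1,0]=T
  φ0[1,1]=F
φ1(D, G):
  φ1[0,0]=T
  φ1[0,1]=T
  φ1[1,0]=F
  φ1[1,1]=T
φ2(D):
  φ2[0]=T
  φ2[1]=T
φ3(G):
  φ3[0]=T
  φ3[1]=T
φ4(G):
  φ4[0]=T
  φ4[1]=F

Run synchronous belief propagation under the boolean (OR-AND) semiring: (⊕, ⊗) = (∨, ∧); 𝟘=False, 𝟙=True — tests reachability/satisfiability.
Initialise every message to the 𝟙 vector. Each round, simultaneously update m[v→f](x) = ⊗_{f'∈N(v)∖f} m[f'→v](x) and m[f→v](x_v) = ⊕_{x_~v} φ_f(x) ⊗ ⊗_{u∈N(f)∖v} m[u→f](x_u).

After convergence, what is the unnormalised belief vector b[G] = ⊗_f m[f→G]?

init: all messages = 𝟙 over 2 values
r1 m[φ0→D] = [T, T]
r1 m[φ0→S] = [T, T]
r1 m[φ1→D] = [T, T]
r1 m[φ1→G] = [T, T]
r1 m[φ2→D] = [T, T]
r1 m[φ3→G] = [T, T]
r1 m[φ4→G] = [T, F]
r1 m[D→φ0] = [T, T]
r1 m[D→φ1] = [T, T]
r1 m[D→φ2] = [T, T]
r1 m[S→φ0] = [T, T]
r1 m[G→φ1] = [T, T]
r1 m[G→φ3] = [T, T]
r1 m[G→φ4] = [T, T]
r2 m[φ0→D] = [T, T]
r2 m[φ0→S] = [T, T]
r2 m[φ1→D] = [T, T]
r2 m[φ1→G] = [T, T]
r2 m[φ2→D] = [T, T]
r2 m[φ3→G] = [T, T]
r2 m[φ4→G] = [T, F]
r2 m[D→φ0] = [T, T]
r2 m[D→φ1] = [T, T]
r2 m[D→φ2] = [T, T]
r2 m[S→φ0] = [T, T]
r2 m[G→φ1] = [T, F]
r2 m[G→φ3] = [T, F]
r2 m[G→φ4] = [T, T]
r3 m[φ0→D] = [T, T]
r3 m[φ0→S] = [T, T]
r3 m[φ1→D] = [T, F]
r3 m[φ1→G] = [T, T]
r3 m[φ2→D] = [T, T]
r3 m[φ3→G] = [T, T]
r3 m[φ4→G] = [T, F]
r3 m[D→φ0] = [T, T]
r3 m[D→φ1] = [T, T]
r3 m[D→φ2] = [T, T]
r3 m[S→φ0] = [T, T]
r3 m[G→φ1] = [T, F]
r3 m[G→φ3] = [T, F]
r3 m[G→φ4] = [T, T]
r4 m[φ0→D] = [T, T]
r4 m[φ0→S] = [T, T]
r4 m[φ1→D] = [T, F]
r4 m[φ1→G] = [T, T]
r4 m[φ2→D] = [T, T]
r4 m[φ3→G] = [T, T]
r4 m[φ4→G] = [T, F]
r4 m[D→φ0] = [T, F]
r4 m[D→φ1] = [T, T]
r4 m[D→φ2] = [T, F]
r4 m[S→φ0] = [T, T]
r4 m[G→φ1] = [T, F]
r4 m[G→φ3] = [T, F]
r4 m[G→φ4] = [T, T]
r5 m[φ0→D] = [T, T]
r5 m[φ0→S] = [F, T]
r5 m[φ1→D] = [T, F]
r5 m[φ1→G] = [T, T]
r5 m[φ2→D] = [T, T]
r5 m[φ3→G] = [T, T]
r5 m[φ4→G] = [T, F]
r5 m[D→φ0] = [T, F]
r5 m[D→φ1] = [T, T]
r5 m[D→φ2] = [T, F]
r5 m[S→φ0] = [T, T]
r5 m[G→φ1] = [T, F]
r5 m[G→φ3] = [T, F]
r5 m[G→φ4] = [T, T]
r6 m[φ0→D] = [T, T]
r6 m[φ0→S] = [F, T]
r6 m[φ1→D] = [T, F]
r6 m[φ1→G] = [T, T]
r6 m[φ2→D] = [T, T]
r6 m[φ3→G] = [T, T]
r6 m[φ4→G] = [T, F]
r6 m[D→φ0] = [T, F]
r6 m[D→φ1] = [T, T]
r6 m[D→φ2] = [T, F]
r6 m[S→φ0] = [T, T]
r6 m[G→φ1] = [T, F]
r6 m[G→φ3] = [T, F]
r6 m[G→φ4] = [T, T]
fixed point reached at round 6
b[G] = ⊗ incoming = [T, F]

b[G] = [T, F]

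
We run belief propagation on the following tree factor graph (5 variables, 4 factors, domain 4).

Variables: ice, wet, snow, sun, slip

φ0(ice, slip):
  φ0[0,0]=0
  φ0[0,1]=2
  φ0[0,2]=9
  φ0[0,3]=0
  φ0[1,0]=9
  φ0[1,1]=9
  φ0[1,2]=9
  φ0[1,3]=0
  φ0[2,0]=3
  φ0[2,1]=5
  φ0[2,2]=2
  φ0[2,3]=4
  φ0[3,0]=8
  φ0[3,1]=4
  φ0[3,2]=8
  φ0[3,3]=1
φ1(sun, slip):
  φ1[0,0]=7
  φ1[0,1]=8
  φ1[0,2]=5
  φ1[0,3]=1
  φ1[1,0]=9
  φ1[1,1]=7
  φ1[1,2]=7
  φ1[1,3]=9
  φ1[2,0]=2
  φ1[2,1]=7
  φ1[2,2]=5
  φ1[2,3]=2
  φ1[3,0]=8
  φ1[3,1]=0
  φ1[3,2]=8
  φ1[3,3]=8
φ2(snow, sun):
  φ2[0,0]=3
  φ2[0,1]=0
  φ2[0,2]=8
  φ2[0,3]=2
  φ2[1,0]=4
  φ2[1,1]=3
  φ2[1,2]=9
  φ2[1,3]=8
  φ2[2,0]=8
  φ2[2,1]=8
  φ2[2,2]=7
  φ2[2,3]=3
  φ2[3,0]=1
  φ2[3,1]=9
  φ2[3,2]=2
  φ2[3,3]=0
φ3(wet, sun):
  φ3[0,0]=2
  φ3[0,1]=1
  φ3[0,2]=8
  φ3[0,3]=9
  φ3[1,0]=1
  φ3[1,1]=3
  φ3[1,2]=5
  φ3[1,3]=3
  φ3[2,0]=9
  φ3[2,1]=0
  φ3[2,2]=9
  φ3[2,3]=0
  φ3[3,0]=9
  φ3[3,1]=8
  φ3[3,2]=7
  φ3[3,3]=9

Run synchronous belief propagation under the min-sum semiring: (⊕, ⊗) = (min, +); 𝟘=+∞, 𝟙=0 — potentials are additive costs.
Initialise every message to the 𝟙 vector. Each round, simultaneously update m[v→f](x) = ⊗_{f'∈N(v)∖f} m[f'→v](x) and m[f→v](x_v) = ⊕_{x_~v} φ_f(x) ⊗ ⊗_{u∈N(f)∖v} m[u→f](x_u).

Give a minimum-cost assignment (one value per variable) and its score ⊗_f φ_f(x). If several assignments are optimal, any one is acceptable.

assignment: (ice=0, wet=2, snow=3, sun=3, slip=1); score = 2

init: all messages = 𝟙 over 4 values
r1 m[φ0→ice] = [0, 0, 2, 1]
r1 m[φ0→slip] = [0, 2, 2, 0]
r1 m[φ1→sun] = [1, 7, 2, 0]
r1 m[φ1→slip] = [2, 0, 5, 1]
r1 m[φ2→snow] = [0, 3, 3, 0]
r1 m[φ2→sun] = [1, 0, 2, 0]
r1 m[φ3→wet] = [1, 1, 0, 7]
r1 m[φ3→sun] = [1, 0, 5, 0]
r1 m[ice→φ0] = [0, 0, 0, 0]
r1 m[wet→φ3] = [0, 0, 0, 0]
r1 m[snow→φ2] = [0, 0, 0, 0]
r1 m[sun→φ1] = [0, 0, 0, 0]
r1 m[sun→φ2] = [0, 0, 0, 0]
r1 m[sun→φ3] = [0, 0, 0, 0]
r1 m[slip→φ0] = [0, 0, 0, 0]
r1 m[slip→φ1] = [0, 0, 0, 0]
r2 m[φ0→ice] = [0, 0, 2, 1]
r2 m[φ0→slip] = [0, 2, 2, 0]
r2 m[φ1→sun] = [1, 7, 2, 0]
r2 m[φ1→slip] = [2, 0, 5, 1]
r2 m[φ2→snow] = [0, 3, 3, 0]
r2 m[φ2→sun] = [1, 0, 2, 0]
r2 m[φ3→wet] = [1, 1, 0, 7]
r2 m[φ3→sun] = [1, 0, 5, 0]
r2 m[ice→φ0] = [0, 0, 0, 0]
r2 m[wet→φ3] = [0, 0, 0, 0]
r2 m[snow→φ2] = [0, 0, 0, 0]
r2 m[sun→φ1] = [2, 0, 7, 0]
r2 m[sun→φ2] = [2, 7, 7, 0]
r2 m[sun→φ3] = [2, 7, 4, 0]
r2 m[slip→φ0] = [2, 0, 5, 1]
r2 m[slip→φ1] = [0, 2, 2, 0]
r3 m[φ0→ice] = [1, 1, 5, 2]
r3 m[φ0→slip] = [0, 2, 2, 0]
r3 m[φ1→sun] = [1, 9, 2, 2]
r3 m[φ1→slip] = [8, 0, 7, 3]
r3 m[φ2→snow] = [2, 6, 3, 0]
r3 m[φ2→sun] = [1, 0, 2, 0]
r3 m[φ3→wet] = [4, 3, 0, 9]
r3 m[φ3→sun] = [1, 0, 5, 0]
r3 m[ice→φ0] = [0, 0, 0, 0]
r3 m[wet→φ3] = [0, 0, 0, 0]
r3 m[snow→φ2] = [0, 0, 0, 0]
r3 m[sun→φ1] = [2, 0, 7, 0]
r3 m[sun→φ2] = [2, 7, 7, 0]
r3 m[sun→φ3] = [2, 7, 4, 0]
r3 m[slip→φ0] = [2, 0, 5, 1]
r3 m[slip→φ1] = [0, 2, 2, 0]
r4 m[φ0→ice] = [1, 1, 5, 2]
r4 m[φ0→slip] = [0, 2, 2, 0]
r4 m[φ1→sun] = [1, 9, 2, 2]
r4 m[φ1→slip] = [8, 0, 7, 3]
r4 m[φ2→snow] = [2, 6, 3, 0]
r4 m[φ2→sun] = [1, 0, 2, 0]
r4 m[φ3→wet] = [4, 3, 0, 9]
r4 m[φ3→sun] = [1, 0, 5, 0]
r4 m[ice→φ0] = [0, 0, 0, 0]
r4 m[wet→φ3] = [0, 0, 0, 0]
r4 m[snow→φ2] = [0, 0, 0, 0]
r4 m[sun→φ1] = [2, 0, 7, 0]
r4 m[sun→φ2] = [2, 9, 7, 2]
r4 m[sun→φ3] = [2, 9, 4, 2]
r4 m[slip→φ0] = [8, 0, 7, 3]
r4 m[slip→φ1] = [0, 2, 2, 0]
r5 m[φ0→ice] = [2, 3, 5, 4]
r5 m[φ0→slip] = [0, 2, 2, 0]
r5 m[φ1→sun] = [1, 9, 2, 2]
r5 m[φ1→slip] = [8, 0, 7, 3]
r5 m[φ2→snow] = [4, 6, 5, 2]
r5 m[φ2→sun] = [1, 0, 2, 0]
r5 m[φ3→wet] = [4, 3, 2, 11]
r5 m[φ3→sun] = [1, 0, 5, 0]
r5 m[ice→φ0] = [0, 0, 0, 0]
r5 m[wet→φ3] = [0, 0, 0, 0]
r5 m[snow→φ2] = [0, 0, 0, 0]
r5 m[sun→φ1] = [2, 0, 7, 0]
r5 m[sun→φ2] = [2, 9, 7, 2]
r5 m[sun→φ3] = [2, 9, 4, 2]
r5 m[slip→φ0] = [8, 0, 7, 3]
r5 m[slip→φ1] = [0, 2, 2, 0]
r6 m[φ0→ice] = [2, 3, 5, 4]
r6 m[φ0→slip] = [0, 2, 2, 0]
r6 m[φ1→sun] = [1, 9, 2, 2]
r6 m[φ1→slip] = [8, 0, 7, 3]
r6 m[φ2→snow] = [4, 6, 5, 2]
r6 m[φ2→sun] = [1, 0, 2, 0]
r6 m[φ3→wet] = [4, 3, 2, 11]
r6 m[φ3→sun] = [1, 0, 5, 0]
r6 m[ice→φ0] = [0, 0, 0, 0]
r6 m[wet→φ3] = [0, 0, 0, 0]
r6 m[snow→φ2] = [0, 0, 0, 0]
r6 m[sun→φ1] = [2, 0, 7, 0]
r6 m[sun→φ2] = [2, 9, 7, 2]
r6 m[sun→φ3] = [2, 9, 4, 2]
r6 m[slip→φ0] = [8, 0, 7, 3]
r6 m[slip→φ1] = [0, 2, 2, 0]
fixed point reached at round 6
traceback from ice: (ice=0, wet=2, snow=3, sun=3, slip=1), score=2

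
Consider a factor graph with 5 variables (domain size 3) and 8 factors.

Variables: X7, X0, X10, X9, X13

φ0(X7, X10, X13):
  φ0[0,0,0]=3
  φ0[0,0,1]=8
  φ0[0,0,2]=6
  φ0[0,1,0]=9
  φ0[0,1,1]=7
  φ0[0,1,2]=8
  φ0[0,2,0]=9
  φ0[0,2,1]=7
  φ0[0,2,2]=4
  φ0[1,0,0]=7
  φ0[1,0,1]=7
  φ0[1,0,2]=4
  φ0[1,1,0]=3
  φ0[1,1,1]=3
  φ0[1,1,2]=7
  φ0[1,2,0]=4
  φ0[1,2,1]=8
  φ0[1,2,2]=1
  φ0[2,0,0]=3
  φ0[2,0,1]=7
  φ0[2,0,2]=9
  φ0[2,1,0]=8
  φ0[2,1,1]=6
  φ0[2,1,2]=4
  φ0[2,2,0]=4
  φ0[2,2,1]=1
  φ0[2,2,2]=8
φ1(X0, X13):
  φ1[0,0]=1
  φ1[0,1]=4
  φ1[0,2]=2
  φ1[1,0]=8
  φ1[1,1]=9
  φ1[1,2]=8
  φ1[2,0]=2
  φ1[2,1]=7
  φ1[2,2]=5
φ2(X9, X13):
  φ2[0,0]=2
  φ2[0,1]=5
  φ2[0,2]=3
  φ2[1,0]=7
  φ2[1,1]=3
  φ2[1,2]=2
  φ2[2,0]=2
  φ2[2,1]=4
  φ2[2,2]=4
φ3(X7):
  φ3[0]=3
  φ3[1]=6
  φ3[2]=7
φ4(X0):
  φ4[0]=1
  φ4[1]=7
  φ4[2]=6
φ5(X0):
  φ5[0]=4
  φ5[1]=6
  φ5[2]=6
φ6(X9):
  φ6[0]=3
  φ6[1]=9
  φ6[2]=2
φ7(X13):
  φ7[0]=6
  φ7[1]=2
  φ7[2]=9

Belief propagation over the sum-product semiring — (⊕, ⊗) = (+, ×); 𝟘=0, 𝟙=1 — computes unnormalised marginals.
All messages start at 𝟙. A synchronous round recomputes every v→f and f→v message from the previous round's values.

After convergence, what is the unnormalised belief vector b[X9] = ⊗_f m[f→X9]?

init: all messages = 𝟙 over 3 values
r1 m[φ0→X7] = [61, 44, 50]
r1 m[φ0→X10] = [54, 55, 46]
r1 m[φ0→X13] = [50, 54, 51]
r1 m[φ1→X0] = [7, 25, 14]
r1 m[φ1→X13] = [11, 20, 15]
r1 m[φ2→X9] = [10, 12, 10]
r1 m[φ2→X13] = [11, 12, 9]
r1 m[φ3→X7] = [3, 6, 7]
r1 m[φ4→X0] = [1, 7, 6]
r1 m[φ5→X0] = [4, 6, 6]
r1 m[φ6→X9] = [3, 9, 2]
r1 m[φ7→X13] = [6, 2, 9]
r1 m[X7→φ0] = [1, 1, 1]
r1 m[X7→φ3] = [1, 1, 1]
r1 m[X0→φ1] = [1, 1, 1]
r1 m[X0→φ4] = [1, 1, 1]
r1 m[X0→φ5] = [1, 1, 1]
r1 m[X10→φ0] = [1, 1, 1]
r1 m[X9→φ2] = [1, 1, 1]
r1 m[X9→φ6] = [1, 1, 1]
r1 m[X13→φ0] = [1, 1, 1]
r1 m[X13→φ1] = [1, 1, 1]
r1 m[X13→φ2] = [1, 1, 1]
r1 m[X13→φ7] = [1, 1, 1]
r2 m[φ0→X7] = [61, 44, 50]
r2 m[φ0→X10] = [54, 55, 46]
r2 m[φ0→X13] = [50, 54, 51]
r2 m[φ1→X0] = [7, 25, 14]
r2 m[φ1→X13] = [11, 20, 15]
r2 m[φ2→X9] = [10, 12, 10]
r2 m[φ2→X13] = [11, 12, 9]
r2 m[φ3→X7] = [3, 6, 7]
r2 m[φ4→X0] = [1, 7, 6]
r2 m[φ5→X0] = [4, 6, 6]
r2 m[φ6→X9] = [3, 9, 2]
r2 m[φ7→X13] = [6, 2, 9]
r2 m[X7→φ0] = [3, 6, 7]
r2 m[X7→φ3] = [61, 44, 50]
r2 m[X0→φ1] = [4, 42, 36]
r2 m[X0→φ4] = [28, 150, 84]
r2 m[X0→φ5] = [7, 175, 84]
r2 m[X10→φ0] = [1, 1, 1]
r2 m[X9→φ2] = [3, 9, 2]
r2 m[X9→φ6] = [10, 12, 10]
r2 m[X13→φ0] = [726, 480, 1215]
r2 m[X13→φ1] = [3300, 1296, 4131]
r2 m[X13→φ2] = [3300, 2160, 6885]
r2 m[X13→φ7] = [6050, 12960, 6885]
r3 m[φ0→X7] = [47676, 33384, 43125]
r3 m[φ0→X10] = [235047, 226416, 183744]
r3 m[φ0→X13] = [252, 272, 273]
r3 m[φ1→X0] = [16746, 71112, 36327]
r3 m[φ1→X13] = [412, 646, 524]
r3 m[φ2→X9] = [38055, 43350, 42780]
r3 m[φ2→X13] = [73, 50, 35]
r3 m[φ3→X7] = [3, 6, 7]
r3 m[φ4→X0] = [1, 7, 6]
r3 m[φ5→X0] = [4, 6, 6]
r3 m[φ6→X9] = [3, 9, 2]
r3 m[φ7→X13] = [6, 2, 9]
r3 m[X7→φ0] = [3, 6, 7]
r3 m[X7→φ3] = [61, 44, 50]
r3 m[X0→φ1] = [4, 42, 36]
r3 m[X0→φ4] = [28, 150, 84]
r3 m[X0→φ5] = [7, 175, 84]
r3 m[X10→φ0] = [1, 1, 1]
r3 m[X9→φ2] = [3, 9, 2]
r3 m[X9→φ6] = [10, 12, 10]
r3 m[X13→φ0] = [726, 480, 1215]
r3 m[X13→φ1] = [3300, 1296, 4131]
r3 m[X13→φ2] = [3300, 2160, 6885]
r3 m[X13→φ7] = [6050, 12960, 6885]
r4 m[φ0→X7] = [47676, 33384, 43125]
r4 m[φ0→X10] = [235047, 226416, 183744]
r4 m[φ0→X13] = [252, 272, 273]
r4 m[φ1→X0] = [16746, 71112, 36327]
r4 m[φ1→X13] = [412, 646, 524]
r4 m[φ2→X9] = [38055, 43350, 42780]
r4 m[φ2→X13] = [73, 50, 35]
r4 m[φ3→X7] = [3, 6, 7]
r4 m[φ4→X0] = [1, 7, 6]
r4 m[φ5→X0] = [4, 6, 6]
r4 m[φ6→X9] = [3, 9, 2]
r4 m[φ7→X13] = [6, 2, 9]
r4 m[X7→φ0] = [3, 6, 7]
r4 m[X7→φ3] = [47676, 33384, 43125]
r4 m[X0→φ1] = [4, 42, 36]
r4 m[X0→φ4] = [66984, 426672, 217962]
r4 m[X0→φ5] = [16746, 497784, 217962]
r4 m[X10→φ0] = [1, 1, 1]
r4 m[X9→φ2] = [3, 9, 2]
r4 m[X9→φ6] = [38055, 43350, 42780]
r4 m[X13→φ0] = [180456, 64600, 165060]
r4 m[X13→φ1] = [110376, 27200, 85995]
r4 m[X13→φ2] = [622944, 351424, 1287468]
r4 m[X13→φ7] = [7579152, 8785600, 5006820]
r5 m[φ0→X7] = [8181856, 5669904, 7077500]
r5 m[φ0→X10] = [37753132, 38974296, 31380064]
r5 m[φ0→X13] = [252, 272, 273]
r5 m[φ1→X0] = [391166, 1815768, 841127]
r5 m[φ1→X13] = [412, 646, 524]
r5 m[φ2→X9] = [6865412, 7989816, 7801456]
r5 m[φ2→X13] = [73, 50, 35]
r5 m[φ3→X7] = [3, 6, 7]
r5 m[φ4→X0] = [1, 7, 6]
r5 m[φ5→X0] = [4, 6, 6]
r5 m[φ6→X9] = [3, 9, 2]
r5 m[φ7→X13] = [6, 2, 9]
r5 m[X7→φ0] = [3, 6, 7]
r5 m[X7→φ3] = [47676, 33384, 43125]
r5 m[X0→φ1] = [4, 42, 36]
r5 m[X0→φ4] = [66984, 426672, 217962]
r5 m[X0→φ5] = [16746, 497784, 217962]
r5 m[X10→φ0] = [1, 1, 1]
r5 m[X9→φ2] = [3, 9, 2]
r5 m[X9→φ6] = [38055, 43350, 42780]
r5 m[X13→φ0] = [180456, 64600, 165060]
r5 m[X13→φ1] = [110376, 27200, 85995]
r5 m[X13→φ2] = [622944, 351424, 1287468]
r5 m[X13→φ7] = [7579152, 8785600, 5006820]
r6 m[φ0→X7] = [8181856, 5669904, 7077500]
r6 m[φ0→X10] = [37753132, 38974296, 31380064]
r6 m[φ0→X13] = [252, 272, 273]
r6 m[φ1→X0] = [391166, 1815768, 841127]
r6 m[φ1→X13] = [412, 646, 524]
r6 m[φ2→X9] = [6865412, 7989816, 7801456]
r6 m[φ2→X13] = [73, 50, 35]
r6 m[φ3→X7] = [3, 6, 7]
r6 m[φ4→X0] = [1, 7, 6]
r6 m[φ5→X0] = [4, 6, 6]
r6 m[φ6→X9] = [3, 9, 2]
r6 m[φ7→X13] = [6, 2, 9]
r6 m[X7→φ0] = [3, 6, 7]
r6 m[X7→φ3] = [8181856, 5669904, 7077500]
r6 m[X0→φ1] = [4, 42, 36]
r6 m[X0→φ4] = [1564664, 10894608, 5046762]
r6 m[X0→φ5] = [391166, 12710376, 5046762]
r6 m[X10→φ0] = [1, 1, 1]
r6 m[X9→φ2] = [3, 9, 2]
r6 m[X9→φ6] = [6865412, 7989816, 7801456]
r6 m[X13→φ0] = [180456, 64600, 165060]
r6 m[X13→φ1] = [110376, 27200, 85995]
r6 m[X13→φ2] = [622944, 351424, 1287468]
r6 m[X13→φ7] = [7579152, 8785600, 5006820]
r7 m[φ0→X7] = [8181856, 5669904, 7077500]
r7 m[φ0→X10] = [37753132, 38974296, 31380064]
r7 m[φ0→X13] = [252, 272, 273]
r7 m[φ1→X0] = [391166, 1815768, 841127]
r7 m[φ1→X13] = [412, 646, 524]
r7 m[φ2→X9] = [6865412, 7989816, 7801456]
r7 m[φ2→X13] = [73, 50, 35]
r7 m[φ3→X7] = [3, 6, 7]
r7 m[φ4→X0] = [1, 7, 6]
r7 m[φ5→X0] = [4, 6, 6]
r7 m[φ6→X9] = [3, 9, 2]
r7 m[φ7→X13] = [6, 2, 9]
r7 m[X7→φ0] = [3, 6, 7]
r7 m[X7→φ3] = [8181856, 5669904, 7077500]
r7 m[X0→φ1] = [4, 42, 36]
r7 m[X0→φ4] = [1564664, 10894608, 5046762]
r7 m[X0→φ5] = [391166, 12710376, 5046762]
r7 m[X10→φ0] = [1, 1, 1]
r7 m[X9→φ2] = [3, 9, 2]
r7 m[X9→φ6] = [6865412, 7989816, 7801456]
r7 m[X13→φ0] = [180456, 64600, 165060]
r7 m[X13→φ1] = [110376, 27200, 85995]
r7 m[X13→φ2] = [622944, 351424, 1287468]
r7 m[X13→φ7] = [7579152, 8785600, 5006820]
fixed point reached at round 7
b[X9] = ⊗ incoming = [20596236, 71908344, 15602912]

b[X9] = [20596236, 71908344, 15602912]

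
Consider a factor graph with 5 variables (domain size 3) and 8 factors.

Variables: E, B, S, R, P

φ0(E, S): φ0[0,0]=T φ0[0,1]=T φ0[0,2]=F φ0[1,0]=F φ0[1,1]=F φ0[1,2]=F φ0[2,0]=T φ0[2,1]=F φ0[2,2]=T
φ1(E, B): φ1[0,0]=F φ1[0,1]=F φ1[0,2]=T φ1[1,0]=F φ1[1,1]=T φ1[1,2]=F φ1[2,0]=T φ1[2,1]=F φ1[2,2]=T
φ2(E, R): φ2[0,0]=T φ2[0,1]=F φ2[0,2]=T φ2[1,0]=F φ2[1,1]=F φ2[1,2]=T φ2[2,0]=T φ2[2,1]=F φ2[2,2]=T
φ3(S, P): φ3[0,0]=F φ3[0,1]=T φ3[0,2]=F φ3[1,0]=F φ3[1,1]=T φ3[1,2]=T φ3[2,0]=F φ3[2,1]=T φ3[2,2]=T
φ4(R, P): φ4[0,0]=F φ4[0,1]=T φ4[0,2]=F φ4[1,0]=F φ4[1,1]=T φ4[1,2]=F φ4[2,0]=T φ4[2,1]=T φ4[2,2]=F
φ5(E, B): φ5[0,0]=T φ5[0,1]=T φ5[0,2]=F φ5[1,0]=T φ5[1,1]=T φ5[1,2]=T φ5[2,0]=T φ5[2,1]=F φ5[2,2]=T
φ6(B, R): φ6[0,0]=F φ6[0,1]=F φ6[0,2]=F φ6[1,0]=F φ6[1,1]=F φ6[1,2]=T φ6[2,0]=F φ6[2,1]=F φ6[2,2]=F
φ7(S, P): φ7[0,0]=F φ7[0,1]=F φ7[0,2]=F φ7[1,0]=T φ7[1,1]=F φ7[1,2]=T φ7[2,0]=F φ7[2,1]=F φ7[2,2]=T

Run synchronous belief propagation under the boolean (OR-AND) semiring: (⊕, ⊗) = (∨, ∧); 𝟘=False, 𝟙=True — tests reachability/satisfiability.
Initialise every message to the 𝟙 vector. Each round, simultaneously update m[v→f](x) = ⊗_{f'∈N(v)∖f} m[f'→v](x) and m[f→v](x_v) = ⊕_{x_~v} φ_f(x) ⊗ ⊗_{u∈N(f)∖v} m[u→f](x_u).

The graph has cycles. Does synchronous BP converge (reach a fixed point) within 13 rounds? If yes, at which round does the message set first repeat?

init: all messages = 𝟙 over 3 values
r1 m[φ0→E] = [T, F, T]
r1 m[φ0→S] = [T, T, T]
r1 m[φ1→E] = [T, T, T]
r1 m[φ1→B] = [T, T, T]
r1 m[φ2→E] = [T, T, T]
r1 m[φ2→R] = [T, F, T]
r1 m[φ3→S] = [T, T, T]
r1 m[φ3→P] = [F, T, T]
r1 m[φ4→R] = [T, T, T]
r1 m[φ4→P] = [T, T, F]
r1 m[φ5→E] = [T, T, T]
r1 m[φ5→B] = [T, T, T]
r1 m[φ6→B] = [F, T, F]
r1 m[φ6→R] = [F, F, T]
r1 m[φ7→S] = [F, T, T]
r1 m[φ7→P] = [T, F, T]
r1 m[E→φ0] = [T, T, T]
r1 m[E→φ1] = [T, T, T]
r1 m[E→φ2] = [T, T, T]
r1 m[E→φ5] = [T, T, T]
r1 m[B→φ1] = [T, T, T]
r1 m[B→φ5] = [T, T, T]
r1 m[B→φ6] = [T, T, T]
r1 m[S→φ0] = [T, T, T]
r1 m[S→φ3] = [T, T, T]
r1 m[S→φ7] = [T, T, T]
r1 m[R→φ2] = [T, T, T]
r1 m[R→φ4] = [T, T, T]
r1 m[R→φ6] = [T, T, T]
r1 m[P→φ3] = [T, T, T]
r1 m[P→φ4] = [T, T, T]
r1 m[P→φ7] = [T, T, T]
r2 m[φ0→E] = [T, F, T]
r2 m[φ0→S] = [T, T, T]
r2 m[φ1→E] = [T, T, T]
r2 m[φ1→B] = [T, T, T]
r2 m[φ2→E] = [T, T, T]
r2 m[φ2→R] = [T, F, T]
r2 m[φ3→S] = [T, T, T]
r2 m[φ3→P] = [F, T, T]
r2 m[φ4→R] = [T, T, T]
r2 m[φ4→P] = [T, T, F]
r2 m[φ5→E] = [T, T, T]
r2 m[φ5→B] = [T, T, T]
r2 m[φ6→B] = [F, T, F]
r2 m[φ6→R] = [F, F, T]
r2 m[φ7→S] = [F, T, T]
r2 m[φ7→P] = [T, F, T]
r2 m[E→φ0] = [T, T, T]
r2 m[E→φ1] = [T, F, T]
r2 m[E→φ2] = [T, F, T]
r2 m[E→φ5] = [T, F, T]
r2 m[B→φ1] = [F, T, F]
r2 m[B→φ5] = [F, T, F]
r2 m[B→φ6] = [T, T, T]
r2 m[S→φ0] = [F, T, T]
r2 m[S→φ3] = [F, T, T]
r2 m[S→φ7] = [T, T, T]
r2 m[R→φ2] = [F, F, T]
r2 m[R→φ4] = [F, F, T]
r2 m[R→φ6] = [T, F, T]
r2 m[P→φ3] = [T, F, F]
r2 m[P→φ4] = [F, F, T]
r2 m[P→φ7] = [F, T, F]
r3 m[φ0→E] = [T, F, T]
r3 m[φ0→S] = [T, T, T]
r3 m[φ1→E] = [F, T, F]
r3 m[φ1→B] = [T, F, T]
r3 m[φ2→E] = [T, T, T]
r3 m[φ2→R] = [T, F, T]
r3 m[φ3→S] = [F, F, F]
r3 m[φ3→P] = [F, T, T]
r3 m[φ4→R] = [F, F, F]
r3 m[φ4→P] = [T, T, F]
r3 m[φ5→E] = [T, T, F]
r3 m[φ5→B] = [T, T, T]
r3 m[φ6→B] = [F, T, F]
r3 m[φ6→R] = [F, F, T]
r3 m[φ7→S] = [F, F, F]
r3 m[φ7→P] = [T, F, T]
r3 m[E→φ0] = [T, T, T]
r3 m[E→φ1] = [T, F, T]
r3 m[E→φ2] = [T, F, T]
r3 m[E→φ5] = [T, F, T]
r3 m[B→φ1] = [F, T, F]
r3 m[B→φ5] = [F, T, F]
r3 m[B→φ6] = [T, T, T]
r3 m[S→φ0] = [F, T, T]
r3 m[S→φ3] = [F, T, T]
r3 m[S→φ7] = [T, T, T]
r3 m[R→φ2] = [F, F, T]
r3 m[R→φ4] = [F, F, T]
r3 m[R→φ6] = [T, F, T]
r3 m[P→φ3] = [T, F, F]
r3 m[P→φ4] = [F, F, T]
r3 m[P→φ7] = [F, T, F]
r4 m[φ0→E] = [T, F, T]
r4 m[φ0→S] = [T, T, T]
r4 m[φ1→E] = [F, T, F]
r4 m[φ1→B] = [T, F, T]
r4 m[φ2→E] = [T, T, T]
r4 m[φ2→R] = [T, F, T]
r4 m[φ3→S] = [F, F, F]
r4 m[φ3→P] = [F, T, T]
r4 m[φ4→R] = [F, F, F]
r4 m[φ4→P] = [T, T, F]
r4 m[φ5→E] = [T, T, F]
r4 m[φ5→B] = [T, T, T]
r4 m[φ6→B] = [F, T, F]
r4 m[φ6→R] = [F, F, T]
r4 m[φ7→S] = [F, F, F]
r4 m[φ7→P] = [T, F, T]
r4 m[E→φ0] = [F, T, F]
r4 m[E→φ1] = [T, F, F]
r4 m[E→φ2] = [F, F, F]
r4 m[E→φ5] = [F, F, F]
r4 m[B→φ1] = [F, T, F]
r4 m[B→φ5] = [F, F, F]
r4 m[B→φ6] = [T, F, T]
r4 m[S→φ0] = [F, F, F]
r4 m[S→φ3] = [F, F, F]
r4 m[S→φ7] = [F, F, F]
r4 m[R→φ2] = [F, F, F]
r4 m[R→φ4] = [F, F, T]
r4 m[R→φ6] = [F, F, F]
r4 m[P→φ3] = [T, F, F]
r4 m[P→φ4] = [F, F, T]
r4 m[P→φ7] = [F, T, F]
r5 m[φ0→E] = [F, F, F]
r5 m[φ0→S] = [F, F, F]
r5 m[φ1→E] = [F, T, F]
r5 m[φ1→B] = [F, F, T]
r5 m[φ2→E] = [F, F, F]
r5 m[φ2→R] = [F, F, F]
r5 m[φ3→S] = [F, F, F]
r5 m[φ3→P] = [F, F, F]
r5 m[φ4→R] = [F, F, F]
r5 m[φ4→P] = [T, T, F]
r5 m[φ5→E] = [F, F, F]
r5 m[φ5→B] = [F, F, F]
r5 m[φ6→B] = [F, F, F]
r5 m[φ6→R] = [F, F, F]
r5 m[φ7→S] = [F, F, F]
r5 m[φ7→P] = [F, F, F]
r5 m[E→φ0] = [F, T, F]
r5 m[E→φ1] = [T, F, F]
r5 m[E→φ2] = [F, F, F]
r5 m[E→φ5] = [F, F, F]
r5 m[B→φ1] = [F, T, F]
r5 m[B→φ5] = [F, F, F]
r5 m[B→φ6] = [T, F, T]
r5 m[S→φ0] = [F, F, F]
r5 m[S→φ3] = [F, F, F]
r5 m[S→φ7] = [F, F, F]
r5 m[R→φ2] = [F, F, F]
r5 m[R→φ4] = [F, F, T]
r5 m[R→φ6] = [F, F, F]
r5 m[P→φ3] = [T, F, F]
r5 m[P→φ4] = [F, F, T]
r5 m[P→φ7] = [F, T, F]
r6 m[φ0→E] = [F, F, F]
r6 m[φ0→S] = [F, F, F]
r6 m[φ1→E] = [F, T, F]
r6 m[φ1→B] = [F, F, T]
r6 m[φ2→E] = [F, F, F]
r6 m[φ2→R] = [F, F, F]
r6 m[φ3→S] = [F, F, F]
r6 m[φ3→P] = [F, F, F]
r6 m[φ4→R] = [F, F, F]
r6 m[φ4→P] = [T, T, F]
r6 m[φ5→E] = [F, F, F]
r6 m[φ5→B] = [F, F, F]
r6 m[φ6→B] = [F, F, F]
r6 m[φ6→R] = [F, F, F]
r6 m[φ7→S] = [F, F, F]
r6 m[φ7→P] = [F, F, F]
r6 m[E→φ0] = [F, F, F]
r6 m[E→φ1] = [F, F, F]
r6 m[E→φ2] = [F, F, F]
r6 m[E→φ5] = [F, F, F]
r6 m[B→φ1] = [F, F, F]
r6 m[B→φ5] = [F, F, F]
r6 m[B→φ6] = [F, F, F]
r6 m[S→φ0] = [F, F, F]
r6 m[S→φ3] = [F, F, F]
r6 m[S→φ7] = [F, F, F]
r6 m[R→φ2] = [F, F, F]
r6 m[R→φ4] = [F, F, F]
r6 m[R→φ6] = [F, F, F]
r6 m[P→φ3] = [F, F, F]
r6 m[P→φ4] = [F, F, F]
r6 m[P→φ7] = [F, F, F]
r7 m[φ0→E] = [F, F, F]
r7 m[φ0→S] = [F, F, F]
r7 m[φ1→E] = [F, F, F]
r7 m[φ1→B] = [F, F, F]
r7 m[φ2→E] = [F, F, F]
r7 m[φ2→R] = [F, F, F]
r7 m[φ3→S] = [F, F, F]
r7 m[φ3→P] = [F, F, F]
r7 m[φ4→R] = [F, F, F]
r7 m[φ4→P] = [F, F, F]
r7 m[φ5→E] = [F, F, F]
r7 m[φ5→B] = [F, F, F]
r7 m[φ6→B] = [F, F, F]
r7 m[φ6→R] = [F, F, F]
r7 m[φ7→S] = [F, F, F]
r7 m[φ7→P] = [F, F, F]
r7 m[E→φ0] = [F, F, F]
r7 m[E→φ1] = [F, F, F]
r7 m[E→φ2] = [F, F, F]
r7 m[E→φ5] = [F, F, F]
r7 m[B→φ1] = [F, F, F]
r7 m[B→φ5] = [F, F, F]
r7 m[B→φ6] = [F, F, F]
r7 m[S→φ0] = [F, F, F]
r7 m[S→φ3] = [F, F, F]
r7 m[S→φ7] = [F, F, F]
r7 m[R→φ2] = [F, F, F]
r7 m[R→φ4] = [F, F, F]
r7 m[R→φ6] = [F, F, F]
r7 m[P→φ3] = [F, F, F]
r7 m[P→φ4] = [F, F, F]
r7 m[P→φ7] = [F, F, F]
r8 m[φ0→E] = [F, F, F]
r8 m[φ0→S] = [F, F, F]
r8 m[φ1→E] = [F, F, F]
r8 m[φ1→B] = [F, F, F]
r8 m[φ2→E] = [F, F, F]
r8 m[φ2→R] = [F, F, F]
r8 m[φ3→S] = [F, F, F]
r8 m[φ3→P] = [F, F, F]
r8 m[φ4→R] = [F, F, F]
r8 m[φ4→P] = [F, F, F]
r8 m[φ5→E] = [F, F, F]
r8 m[φ5→B] = [F, F, F]
r8 m[φ6→B] = [F, F, F]
r8 m[φ6→R] = [F, F, F]
r8 m[φ7→S] = [F, F, F]
r8 m[φ7→P] = [F, F, F]
r8 m[E→φ0] = [F, F, F]
r8 m[E→φ1] = [F, F, F]
r8 m[E→φ2] = [F, F, F]
r8 m[E→φ5] = [F, F, F]
r8 m[B→φ1] = [F, F, F]
r8 m[B→φ5] = [F, F, F]
r8 m[B→φ6] = [F, F, F]
r8 m[S→φ0] = [F, F, F]
r8 m[S→φ3] = [F, F, F]
r8 m[S→φ7] = [F, F, F]
r8 m[R→φ2] = [F, F, F]
r8 m[R→φ4] = [F, F, F]
r8 m[R→φ6] = [F, F, F]
r8 m[P→φ3] = [F, F, F]
r8 m[P→φ4] = [F, F, F]
r8 m[P→φ7] = [F, F, F]
fixed point reached at round 8
messages reach a fixed point at round 8

CONVERGED at round 8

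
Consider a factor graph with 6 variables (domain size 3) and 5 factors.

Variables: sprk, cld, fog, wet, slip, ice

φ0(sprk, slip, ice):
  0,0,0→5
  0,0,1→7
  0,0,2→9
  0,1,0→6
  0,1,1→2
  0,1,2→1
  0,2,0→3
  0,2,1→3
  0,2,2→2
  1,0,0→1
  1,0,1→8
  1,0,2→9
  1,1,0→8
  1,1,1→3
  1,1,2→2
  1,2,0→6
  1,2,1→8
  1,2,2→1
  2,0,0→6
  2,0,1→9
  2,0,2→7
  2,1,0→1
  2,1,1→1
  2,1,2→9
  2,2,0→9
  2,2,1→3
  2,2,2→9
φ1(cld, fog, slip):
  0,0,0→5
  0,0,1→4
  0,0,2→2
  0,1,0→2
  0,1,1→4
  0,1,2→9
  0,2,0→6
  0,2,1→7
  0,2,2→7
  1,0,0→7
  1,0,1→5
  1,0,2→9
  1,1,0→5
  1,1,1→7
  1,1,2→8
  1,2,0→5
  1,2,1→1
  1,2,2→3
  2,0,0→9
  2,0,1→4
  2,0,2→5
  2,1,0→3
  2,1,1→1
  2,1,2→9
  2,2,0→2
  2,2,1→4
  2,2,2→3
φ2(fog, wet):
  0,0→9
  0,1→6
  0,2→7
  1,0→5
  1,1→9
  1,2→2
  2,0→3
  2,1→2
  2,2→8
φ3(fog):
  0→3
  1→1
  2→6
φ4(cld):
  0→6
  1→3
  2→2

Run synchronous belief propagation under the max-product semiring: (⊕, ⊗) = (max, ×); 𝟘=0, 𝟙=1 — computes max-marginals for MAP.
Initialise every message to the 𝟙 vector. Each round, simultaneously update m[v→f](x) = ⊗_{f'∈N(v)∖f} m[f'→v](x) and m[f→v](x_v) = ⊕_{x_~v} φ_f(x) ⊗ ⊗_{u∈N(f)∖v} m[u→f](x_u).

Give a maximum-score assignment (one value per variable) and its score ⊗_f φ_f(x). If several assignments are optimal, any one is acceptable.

assignment: (sprk=2, cld=0, fog=2, wet=2, slip=1, ice=2); score = 18144

init: all messages = 𝟙 over 3 values
r1 m[φ0→sprk] = [9, 9, 9]
r1 m[φ0→slip] = [9, 9, 9]
r1 m[φ0→ice] = [9, 9, 9]
r1 m[φ1→cld] = [9, 9, 9]
r1 m[φ1→fog] = [9, 9, 7]
r1 m[φ1→slip] = [9, 7, 9]
r1 m[φ2→fog] = [9, 9, 8]
r1 m[φ2→wet] = [9, 9, 8]
r1 m[φ3→fog] = [3, 1, 6]
r1 m[φ4→cld] = [6, 3, 2]
r1 m[sprk→φ0] = [1, 1, 1]
r1 m[cld→φ1] = [1, 1, 1]
r1 m[cld→φ4] = [1, 1, 1]
r1 m[fog→φ1] = [1, 1, 1]
r1 m[fog→φ2] = [1, 1, 1]
r1 m[fog→φ3] = [1, 1, 1]
r1 m[wet→φ2] = [1, 1, 1]
r1 m[slip→φ0] = [1, 1, 1]
r1 m[slip→φ1] = [1, 1, 1]
r1 m[ice→φ0] = [1, 1, 1]
r2 m[φ0→sprk] = [9, 9, 9]
r2 m[φ0→slip] = [9, 9, 9]
r2 m[φ0→ice] = [9, 9, 9]
r2 m[φ1→cld] = [9, 9, 9]
r2 m[φ1→fog] = [9, 9, 7]
r2 m[φ1→slip] = [9, 7, 9]
r2 m[φ2→fog] = [9, 9, 8]
r2 m[φ2→wet] = [9, 9, 8]
r2 m[φ3→fog] = [3, 1, 6]
r2 m[φ4→cld] = [6, 3, 2]
r2 m[sprk→φ0] = [1, 1, 1]
r2 m[cld→φ1] = [6, 3, 2]
r2 m[cld→φ4] = [9, 9, 9]
r2 m[fog→φ1] = [27, 9, 48]
r2 m[fog→φ2] = [27, 9, 42]
r2 m[fog→φ3] = [81, 81, 56]
r2 m[wet→φ2] = [1, 1, 1]
r2 m[slip→φ0] = [9, 7, 9]
r2 m[slip→φ1] = [9, 9, 9]
r2 m[ice→φ0] = [1, 1, 1]
r3 m[φ0→sprk] = [81, 81, 81]
r3 m[φ0→slip] = [9, 9, 9]
r3 m[φ0→ice] = [81, 81, 81]
r3 m[φ1→cld] = [3024, 2187, 2187]
r3 m[φ1→fog] = [270, 486, 378]
r3 m[φ1→slip] = [1728, 2016, 2016]
r3 m[φ2→fog] = [9, 9, 8]
r3 m[φ2→wet] = [243, 162, 336]
r3 m[φ3→fog] = [3, 1, 6]
r3 m[φ4→cld] = [6, 3, 2]
r3 m[sprk→φ0] = [1, 1, 1]
r3 m[cld→φ1] = [6, 3, 2]
r3 m[cld→φ4] = [9, 9, 9]
r3 m[fog→φ1] = [27, 9, 48]
r3 m[fog→φ2] = [27, 9, 42]
r3 m[fog→φ3] = [81, 81, 56]
r3 m[wet→φ2] = [1, 1, 1]
r3 m[slip→φ0] = [9, 7, 9]
r3 m[slip→φ1] = [9, 9, 9]
r3 m[ice→φ0] = [1, 1, 1]
r4 m[φ0→sprk] = [81, 81, 81]
r4 m[φ0→slip] = [9, 9, 9]
r4 m[φ0→ice] = [81, 81, 81]
r4 m[φ1→cld] = [3024, 2187, 2187]
r4 m[φ1→fog] = [270, 486, 378]
r4 m[φ1→slip] = [1728, 2016, 2016]
r4 m[φ2→fog] = [9, 9, 8]
r4 m[φ2→wet] = [243, 162, 336]
r4 m[φ3→fog] = [3, 1, 6]
r4 m[φ4→cld] = [6, 3, 2]
r4 m[sprk→φ0] = [1, 1, 1]
r4 m[cld→φ1] = [6, 3, 2]
r4 m[cld→φ4] = [3024, 2187, 2187]
r4 m[fog→φ1] = [27, 9, 48]
r4 m[fog→φ2] = [810, 486, 2268]
r4 m[fog→φ3] = [2430, 4374, 3024]
r4 m[wet→φ2] = [1, 1, 1]
r4 m[slip→φ0] = [1728, 2016, 2016]
r4 m[slip→φ1] = [9, 9, 9]
r4 m[ice→φ0] = [1, 1, 1]
r5 m[φ0→sprk] = [15552, 16128, 18144]
r5 m[φ0→slip] = [9, 9, 9]
r5 m[φ0→ice] = [18144, 16128, 18144]
r5 m[φ1→cld] = [3024, 2187, 2187]
r5 m[φ1→fog] = [270, 486, 378]
r5 m[φ1→slip] = [1728, 2016, 2016]
r5 m[φ2→fog] = [9, 9, 8]
r5 m[φ2→wet] = [7290, 4860, 18144]
r5 m[φ3→fog] = [3, 1, 6]
r5 m[φ4→cld] = [6, 3, 2]
r5 m[sprk→φ0] = [1, 1, 1]
r5 m[cld→φ1] = [6, 3, 2]
r5 m[cld→φ4] = [3024, 2187, 2187]
r5 m[fog→φ1] = [27, 9, 48]
r5 m[fog→φ2] = [810, 486, 2268]
r5 m[fog→φ3] = [2430, 4374, 3024]
r5 m[wet→φ2] = [1, 1, 1]
r5 m[slip→φ0] = [1728, 2016, 2016]
r5 m[slip→φ1] = [9, 9, 9]
r5 m[ice→φ0] = [1, 1, 1]
r6 m[φ0→sprk] = [15552, 16128, 18144]
r6 m[φ0→slip] = [9, 9, 9]
r6 m[φ0→ice] = [18144, 16128, 18144]
r6 m[φ1→cld] = [3024, 2187, 2187]
r6 m[φ1→fog] = [270, 486, 378]
r6 m[φ1→slip] = [1728, 2016, 2016]
r6 m[φ2→fog] = [9, 9, 8]
r6 m[φ2→wet] = [7290, 4860, 18144]
r6 m[φ3→fog] = [3, 1, 6]
r6 m[φ4→cld] = [6, 3, 2]
r6 m[sprk→φ0] = [1, 1, 1]
r6 m[cld→φ1] = [6, 3, 2]
r6 m[cld→φ4] = [3024, 2187, 2187]
r6 m[fog→φ1] = [27, 9, 48]
r6 m[fog→φ2] = [810, 486, 2268]
r6 m[fog→φ3] = [2430, 4374, 3024]
r6 m[wet→φ2] = [1, 1, 1]
r6 m[slip→φ0] = [1728, 2016, 2016]
r6 m[slip→φ1] = [9, 9, 9]
r6 m[ice→φ0] = [1, 1, 1]
fixed point reached at round 6
traceback from sprk: (sprk=2, cld=0, fog=2, wet=2, slip=1, ice=2), score=18144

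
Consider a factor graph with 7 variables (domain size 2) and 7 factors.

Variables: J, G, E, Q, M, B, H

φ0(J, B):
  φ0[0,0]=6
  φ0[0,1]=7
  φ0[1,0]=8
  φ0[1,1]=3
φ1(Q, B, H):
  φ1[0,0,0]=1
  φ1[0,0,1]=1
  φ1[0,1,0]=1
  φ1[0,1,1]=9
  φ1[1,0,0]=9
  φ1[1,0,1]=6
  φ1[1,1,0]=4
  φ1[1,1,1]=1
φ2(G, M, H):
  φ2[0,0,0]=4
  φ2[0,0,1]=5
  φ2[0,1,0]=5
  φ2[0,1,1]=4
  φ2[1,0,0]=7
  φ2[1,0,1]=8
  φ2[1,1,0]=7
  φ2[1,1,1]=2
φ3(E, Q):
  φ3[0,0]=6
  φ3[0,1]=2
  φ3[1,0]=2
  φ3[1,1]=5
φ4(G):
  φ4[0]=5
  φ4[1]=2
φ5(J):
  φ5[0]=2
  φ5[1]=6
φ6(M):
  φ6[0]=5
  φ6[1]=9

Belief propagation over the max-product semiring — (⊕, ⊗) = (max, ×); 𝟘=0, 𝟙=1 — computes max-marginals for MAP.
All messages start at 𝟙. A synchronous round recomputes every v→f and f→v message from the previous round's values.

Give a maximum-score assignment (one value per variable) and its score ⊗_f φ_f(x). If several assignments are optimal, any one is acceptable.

init: all messages = 𝟙 over 2 values
r1 m[φ0→J] = [7, 8]
r1 m[φ0→B] = [8, 7]
r1 m[φ1→Q] = [9, 9]
r1 m[φ1→B] = [9, 9]
r1 m[φ1→H] = [9, 9]
r1 m[φ2→G] = [5, 8]
r1 m[φ2→M] = [8, 7]
r1 m[φ2→H] = [7, 8]
r1 m[φ3→E] = [6, 5]
r1 m[φ3→Q] = [6, 5]
r1 m[φ4→G] = [5, 2]
r1 m[φ5→J] = [2, 6]
r1 m[φ6→M] = [5, 9]
r1 m[J→φ0] = [1, 1]
r1 m[J→φ5] = [1, 1]
r1 m[G→φ2] = [1, 1]
r1 m[G→φ4] = [1, 1]
r1 m[E→φ3] = [1, 1]
r1 m[Q→φ1] = [1, 1]
r1 m[Q→φ3] = [1, 1]
r1 m[M→φ2] = [1, 1]
r1 m[M→φ6] = [1, 1]
r1 m[B→φ0] = [1, 1]
r1 m[B→φ1] = [1, 1]
r1 m[H→φ1] = [1, 1]
r1 m[H→φ2] = [1, 1]
r2 m[φ0→J] = [7, 8]
r2 m[φ0→B] = [8, 7]
r2 m[φ1→Q] = [9, 9]
r2 m[φ1→B] = [9, 9]
r2 m[φ1→H] = [9, 9]
r2 m[φ2→G] = [5, 8]
r2 m[φ2→M] = [8, 7]
r2 m[φ2→H] = [7, 8]
r2 m[φ3→E] = [6, 5]
r2 m[φ3→Q] = [6, 5]
r2 m[φ4→G] = [5, 2]
r2 m[φ5→J] = [2, 6]
r2 m[φ6→M] = [5, 9]
r2 m[J→φ0] = [2, 6]
r2 m[J→φ5] = [7, 8]
r2 m[G→φ2] = [5, 2]
r2 m[G→φ4] = [5, 8]
r2 m[E→φ3] = [1, 1]
r2 m[Q→φ1] = [6, 5]
r2 m[Q→φ3] = [9, 9]
r2 m[M→φ2] = [5, 9]
r2 m[M→φ6] = [8, 7]
r2 m[B→φ0] = [9, 9]
r2 m[B→φ1] = [8, 7]
r2 m[H→φ1] = [7, 8]
r2 m[H→φ2] = [9, 9]
r3 m[φ0→J] = [63, 72]
r3 m[φ0→B] = [48, 18]
r3 m[φ1→Q] = [504, 504]
r3 m[φ1→B] = [315, 432]
r3 m[φ1→H] = [360, 378]
r3 m[φ2→G] = [405, 567]
r3 m[φ2→M] = [225, 225]
r3 m[φ2→H] = [225, 180]
r3 m[φ3→E] = [54, 45]
r3 m[φ3→Q] = [6, 5]
r3 m[φ4→G] = [5, 2]
r3 m[φ5→J] = [2, 6]
r3 m[φ6→M] = [5, 9]
r3 m[J→φ0] = [2, 6]
r3 m[J→φ5] = [7, 8]
r3 m[G→φ2] = [5, 2]
r3 m[G→φ4] = [5, 8]
r3 m[E→φ3] = [1, 1]
r3 m[Q→φ1] = [6, 5]
r3 m[Q→φ3] = [9, 9]
r3 m[M→φ2] = [5, 9]
r3 m[M→φ6] = [8, 7]
r3 m[B→φ0] = [9, 9]
r3 m[B→φ1] = [8, 7]
r3 m[H→φ1] = [7, 8]
r3 m[H→φ2] = [9, 9]
r4 m[φ0→J] = [63, 72]
r4 m[φ0→B] = [48, 18]
r4 m[φ1→Q] = [504, 504]
r4 m[φ1→B] = [315, 432]
r4 m[φ1→H] = [360, 378]
r4 m[φ2→G] = [405, 567]
r4 m[φ2→M] = [225, 225]
r4 m[φ2→H] = [225, 180]
r4 m[φ3→E] = [54, 45]
r4 m[φ3→Q] = [6, 5]
r4 m[φ4→G] = [5, 2]
r4 m[φ5→J] = [2, 6]
r4 m[φ6→M] = [5, 9]
r4 m[J→φ0] = [2, 6]
r4 m[J→φ5] = [63, 72]
r4 m[G→φ2] = [5, 2]
r4 m[G→φ4] = [405, 567]
r4 m[E→φ3] = [1, 1]
r4 m[Q→φ1] = [6, 5]
r4 m[Q→φ3] = [504, 504]
r4 m[M→φ2] = [5, 9]
r4 m[M→φ6] = [225, 225]
r4 m[B→φ0] = [315, 432]
r4 m[B→φ1] = [48, 18]
r4 m[H→φ1] = [225, 180]
r4 m[H→φ2] = [360, 378]
r5 m[φ0→J] = [3024, 2520]
r5 m[φ0→B] = [48, 18]
r5 m[φ1→Q] = [29160, 97200]
r5 m[φ1→B] = [10125, 9720]
r5 m[φ1→H] = [2160, 1440]
r5 m[φ2→G] = [16200, 22680]
r5 m[φ2→M] = [9450, 9000]
r5 m[φ2→H] = [225, 180]
r5 m[φ3→E] = [3024, 2520]
r5 m[φ3→Q] = [6, 5]
r5 m[φ4→G] = [5, 2]
r5 m[φ5→J] = [2, 6]
r5 m[φ6→M] = [5, 9]
r5 m[J→φ0] = [2, 6]
r5 m[J→φ5] = [63, 72]
r5 m[G→φ2] = [5, 2]
r5 m[G→φ4] = [405, 567]
r5 m[E→φ3] = [1, 1]
r5 m[Q→φ1] = [6, 5]
r5 m[Q→φ3] = [504, 504]
r5 m[M→φ2] = [5, 9]
r5 m[M→φ6] = [225, 225]
r5 m[B→φ0] = [315, 432]
r5 m[B→φ1] = [48, 18]
r5 m[H→φ1] = [225, 180]
r5 m[H→φ2] = [360, 378]
r6 m[φ0→J] = [3024, 2520]
r6 m[φ0→B] = [48, 18]
r6 m[φ1→Q] = [29160, 97200]
r6 m[φ1→B] = [10125, 9720]
r6 m[φ1→H] = [2160, 1440]
r6 m[φ2→G] = [16200, 22680]
r6 m[φ2→M] = [9450, 9000]
r6 m[φ2→H] = [225, 180]
r6 m[φ3→E] = [3024, 2520]
r6 m[φ3→Q] = [6, 5]
r6 m[φ4→G] = [5, 2]
r6 m[φ5→J] = [2, 6]
r6 m[φ6→M] = [5, 9]
r6 m[J→φ0] = [2, 6]
r6 m[J→φ5] = [3024, 2520]
r6 m[G→φ2] = [5, 2]
r6 m[G→φ4] = [16200, 22680]
r6 m[E→φ3] = [1, 1]
r6 m[Q→φ1] = [6, 5]
r6 m[Q→φ3] = [29160, 97200]
r6 m[M→φ2] = [5, 9]
r6 m[M→φ6] = [9450, 9000]
r6 m[B→φ0] = [10125, 9720]
r6 m[B→φ1] = [48, 18]
r6 m[H→φ1] = [225, 180]
r6 m[H→φ2] = [2160, 1440]
r7 m[φ0→J] = [68040, 81000]
r7 m[φ0→B] = [48, 18]
r7 m[φ1→Q] = [29160, 97200]
r7 m[φ1→B] = [10125, 9720]
r7 m[φ1→H] = [2160, 1440]
r7 m[φ2→G] = [97200, 136080]
r7 m[φ2→M] = [43200, 54000]
r7 m[φ2→H] = [225, 180]
r7 m[φ3→E] = [194400, 486000]
r7 m[φ3→Q] = [6, 5]
r7 m[φ4→G] = [5, 2]
r7 m[φ5→J] = [2, 6]
r7 m[φ6→M] = [5, 9]
r7 m[J→φ0] = [2, 6]
r7 m[J→φ5] = [3024, 2520]
r7 m[G→φ2] = [5, 2]
r7 m[G→φ4] = [16200, 22680]
r7 m[E→φ3] = [1, 1]
r7 m[Q→φ1] = [6, 5]
r7 m[Q→φ3] = [29160, 97200]
r7 m[M→φ2] = [5, 9]
r7 m[M→φ6] = [9450, 9000]
r7 m[B→φ0] = [10125, 9720]
r7 m[B→φ1] = [48, 18]
r7 m[H→φ1] = [225, 180]
r7 m[H→φ2] = [2160, 1440]
r8 m[φ0→J] = [68040, 81000]
r8 m[φ0→B] = [48, 18]
r8 m[φ1→Q] = [29160, 97200]
r8 m[φ1→B] = [10125, 9720]
r8 m[φ1→H] = [2160, 1440]
r8 m[φ2→G] = [97200, 136080]
r8 m[φ2→M] = [43200, 54000]
r8 m[φ2→H] = [225, 180]
r8 m[φ3→E] = [194400, 486000]
r8 m[φ3→Q] = [6, 5]
r8 m[φ4→G] = [5, 2]
r8 m[φ5→J] = [2, 6]
r8 m[φ6→M] = [5, 9]
r8 m[J→φ0] = [2, 6]
r8 m[J→φ5] = [68040, 81000]
r8 m[G→φ2] = [5, 2]
r8 m[G→φ4] = [97200, 136080]
r8 m[E→φ3] = [1, 1]
r8 m[Q→φ1] = [6, 5]
r8 m[Q→φ3] = [29160, 97200]
r8 m[M→φ2] = [5, 9]
r8 m[M→φ6] = [43200, 54000]
r8 m[B→φ0] = [10125, 9720]
r8 m[B→φ1] = [48, 18]
r8 m[H→φ1] = [225, 180]
r8 m[H→φ2] = [2160, 1440]
r9 m[φ0→J] = [68040, 81000]
r9 m[φ0→B] = [48, 18]
r9 m[φ1→Q] = [29160, 97200]
r9 m[φ1→B] = [10125, 9720]
r9 m[φ1→H] = [2160, 1440]
r9 m[φ2→G] = [97200, 136080]
r9 m[φ2→M] = [43200, 54000]
r9 m[φ2→H] = [225, 180]
r9 m[φ3→E] = [194400, 486000]
r9 m[φ3→Q] = [6, 5]
r9 m[φ4→G] = [5, 2]
r9 m[φ5→J] = [2, 6]
r9 m[φ6→M] = [5, 9]
r9 m[J→φ0] = [2, 6]
r9 m[J→φ5] = [68040, 81000]
r9 m[G→φ2] = [5, 2]
r9 m[G→φ4] = [97200, 136080]
r9 m[E→φ3] = [1, 1]
r9 m[Q→φ1] = [6, 5]
r9 m[Q→φ3] = [29160, 97200]
r9 m[M→φ2] = [5, 9]
r9 m[M→φ6] = [43200, 54000]
r9 m[B→φ0] = [10125, 9720]
r9 m[B→φ1] = [48, 18]
r9 m[H→φ1] = [225, 180]
r9 m[H→φ2] = [2160, 1440]
fixed point reached at round 9
traceback from J: (J=1, G=0, E=1, Q=1, M=1, B=0, H=0), score=486000

assignment: (J=1, G=0, E=1, Q=1, M=1, B=0, H=0); score = 486000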